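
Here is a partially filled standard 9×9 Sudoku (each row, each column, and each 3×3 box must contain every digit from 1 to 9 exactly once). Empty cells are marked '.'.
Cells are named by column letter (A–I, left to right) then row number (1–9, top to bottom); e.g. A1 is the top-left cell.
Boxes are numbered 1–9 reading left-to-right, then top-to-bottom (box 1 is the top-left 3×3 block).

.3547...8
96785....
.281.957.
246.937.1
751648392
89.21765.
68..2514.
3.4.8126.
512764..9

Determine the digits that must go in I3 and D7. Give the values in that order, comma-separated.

For I3:
  Consider where 6 can go in box 3.
  G1 is out (column G already has a 6).
  H1 is out (column H already has a 6).
  G2 is out (row 2 already has a 6).
  H2 is out (row 2 already has a 6).
  I2 is out (row 2 already has a 6).
  So the only cell in box 3 that can hold 6 is I3.
  So I3 = 6.
For D7:
  Consider where 3 can go in column D.
  D4 is out (row 4 already has a 3).
  D8 is out (row 8 already has a 3).
  So the only cell in column D that can hold 3 is D7.
  So D7 = 3.

6,3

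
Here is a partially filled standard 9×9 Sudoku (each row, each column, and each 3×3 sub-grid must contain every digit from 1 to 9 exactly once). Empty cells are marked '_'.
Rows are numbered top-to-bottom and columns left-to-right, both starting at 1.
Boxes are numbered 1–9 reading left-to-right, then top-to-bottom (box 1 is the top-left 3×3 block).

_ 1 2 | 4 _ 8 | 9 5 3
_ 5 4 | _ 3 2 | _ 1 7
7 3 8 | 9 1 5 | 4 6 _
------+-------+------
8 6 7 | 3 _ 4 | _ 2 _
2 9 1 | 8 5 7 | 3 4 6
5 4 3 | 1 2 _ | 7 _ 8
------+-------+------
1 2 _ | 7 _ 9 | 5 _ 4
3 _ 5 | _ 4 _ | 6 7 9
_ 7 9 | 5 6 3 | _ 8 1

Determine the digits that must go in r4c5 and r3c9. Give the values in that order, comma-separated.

For r4c5:
  Row 4 already contains {2, 3, 4, 6, 7, 8}.
  Column 5 already contains {1, 2, 3, 4, 5, 6}.
  Its 3×3 block (box 5) already contains {1, 2, 3, 4, 5, 7, 8}.
  The only value from 1–9 not eliminated is 9, so r4c5 = 9.
For r3c9:
  Row 3 already contains {1, 3, 4, 5, 6, 7, 8, 9}.
  Column 9 already contains {1, 3, 4, 6, 7, 8, 9}.
  Its 3×3 block (box 3) already contains {1, 3, 4, 5, 6, 7, 9}.
  The only value from 1–9 not eliminated is 2, so r3c9 = 2.

9,2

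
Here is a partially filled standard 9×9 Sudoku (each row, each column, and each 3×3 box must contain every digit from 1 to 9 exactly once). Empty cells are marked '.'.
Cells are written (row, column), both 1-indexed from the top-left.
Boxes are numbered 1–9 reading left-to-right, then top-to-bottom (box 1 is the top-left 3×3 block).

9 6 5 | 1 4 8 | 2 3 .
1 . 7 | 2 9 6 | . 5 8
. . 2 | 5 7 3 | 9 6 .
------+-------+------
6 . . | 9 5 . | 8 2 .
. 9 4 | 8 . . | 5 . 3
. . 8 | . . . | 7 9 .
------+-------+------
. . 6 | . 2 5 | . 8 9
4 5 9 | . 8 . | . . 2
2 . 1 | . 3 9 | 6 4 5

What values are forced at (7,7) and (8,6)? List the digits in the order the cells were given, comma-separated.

For (7,7):
  Consider where 1 can go in row 7.
  (7,1) is out (column 1 already has a 1).
  (7,2) is out (box 7 already has a 1).
  (7,4) is out (column 4 already has a 1).
  So the only cell in row 7 that can hold 1 is (7,7).
  So (7,7) = 1.
For (8,6):
  Consider where 1 can go in box 8.
  (7,4) is out (column 4 already has a 1).
  (8,4) is out (column 4 already has a 1).
  (9,4) is out (row 9 already has a 1).
  So the only cell in box 8 that can hold 1 is (8,6).
  So (8,6) = 1.

1,1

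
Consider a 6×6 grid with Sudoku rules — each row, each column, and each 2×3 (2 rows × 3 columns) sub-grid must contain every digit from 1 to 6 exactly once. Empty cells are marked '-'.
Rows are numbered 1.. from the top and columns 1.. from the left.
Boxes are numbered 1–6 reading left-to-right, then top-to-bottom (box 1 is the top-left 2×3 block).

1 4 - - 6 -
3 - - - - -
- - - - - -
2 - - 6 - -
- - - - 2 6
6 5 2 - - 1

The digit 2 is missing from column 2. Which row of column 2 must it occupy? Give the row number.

Consider where 2 can go in column 2.
row 3, column 2 is out (box 3 already has a 2).
row 4, column 2 is out (row 4 already has a 2).
row 5, column 2 is out (row 5 already has a 2).
So the only cell in column 2 that can hold 2 is row 2, column 2.
That is row 2.

2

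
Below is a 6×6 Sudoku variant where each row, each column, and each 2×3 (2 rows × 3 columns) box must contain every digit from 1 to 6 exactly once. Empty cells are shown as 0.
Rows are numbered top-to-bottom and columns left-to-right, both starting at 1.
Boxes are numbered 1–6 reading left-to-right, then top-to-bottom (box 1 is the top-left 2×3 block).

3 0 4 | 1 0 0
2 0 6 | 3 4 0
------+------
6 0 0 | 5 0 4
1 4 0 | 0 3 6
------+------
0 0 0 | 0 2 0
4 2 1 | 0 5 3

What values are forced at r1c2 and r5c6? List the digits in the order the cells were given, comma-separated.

5,1

For r1c2:
  Row 1 already contains {1, 3, 4}.
  Column 2 already contains {2, 4}.
  Its 2×3 block (box 1) already contains {2, 3, 4, 6}.
  The only value from 1–6 not eliminated is 5, so r1c2 = 5.
For r5c6:
  Row 5 already contains {2}.
  Column 6 already contains {3, 4, 6}.
  Its 2×3 block (box 6) already contains {2, 3, 5}.
  The only value from 1–6 not eliminated is 1, so r5c6 = 1.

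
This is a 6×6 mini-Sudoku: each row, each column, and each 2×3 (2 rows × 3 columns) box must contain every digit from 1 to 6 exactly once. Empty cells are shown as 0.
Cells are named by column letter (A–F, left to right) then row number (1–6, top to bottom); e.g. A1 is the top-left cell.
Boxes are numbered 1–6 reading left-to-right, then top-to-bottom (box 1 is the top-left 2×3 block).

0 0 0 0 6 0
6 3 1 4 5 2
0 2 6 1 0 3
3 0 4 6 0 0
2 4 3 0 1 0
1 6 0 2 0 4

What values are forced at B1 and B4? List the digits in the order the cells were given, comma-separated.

For B1:
  Row 1 already contains {6}.
  Column B already contains {2, 3, 4, 6}.
  Its 2×3 block (box 1) already contains {1, 3, 6}.
  The only value from 1–6 not eliminated is 5, so B1 = 5.
For B4:
  Consider where 1 can go in box 3.
  A3 is out (row 3 already has a 1).
  So the only cell in box 3 that can hold 1 is B4.
  So B4 = 1.

5,1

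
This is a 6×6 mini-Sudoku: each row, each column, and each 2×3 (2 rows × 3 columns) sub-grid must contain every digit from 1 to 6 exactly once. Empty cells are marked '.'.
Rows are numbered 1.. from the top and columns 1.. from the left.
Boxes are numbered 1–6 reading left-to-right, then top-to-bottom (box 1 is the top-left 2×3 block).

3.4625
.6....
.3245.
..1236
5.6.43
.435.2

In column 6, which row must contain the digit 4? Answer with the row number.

Consider where 4 can go in column 6.
row 3, column 6 is out (row 3 already has a 4).
So the only cell in column 6 that can hold 4 is row 2, column 6.
That is row 2.

2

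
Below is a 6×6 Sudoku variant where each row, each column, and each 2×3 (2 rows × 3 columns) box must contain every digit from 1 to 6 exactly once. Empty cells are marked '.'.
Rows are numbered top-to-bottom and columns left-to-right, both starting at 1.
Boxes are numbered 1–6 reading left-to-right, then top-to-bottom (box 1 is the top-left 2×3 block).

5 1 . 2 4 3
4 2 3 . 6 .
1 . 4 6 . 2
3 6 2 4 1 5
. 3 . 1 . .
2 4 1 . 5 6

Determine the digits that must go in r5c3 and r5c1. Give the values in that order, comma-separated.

For r5c3:
  Consider where 5 can go in box 5.
  r5c1 is out (column 1 already has a 5).
  So the only cell in box 5 that can hold 5 is r5c3.
  So r5c3 = 5.
For r5c1:
  Row 5 already contains {1, 3}.
  Column 1 already contains {1, 2, 3, 4, 5}.
  Its 2×3 block (box 5) already contains {1, 2, 3, 4}.
  The only value from 1–6 not eliminated is 6, so r5c1 = 6.

5,6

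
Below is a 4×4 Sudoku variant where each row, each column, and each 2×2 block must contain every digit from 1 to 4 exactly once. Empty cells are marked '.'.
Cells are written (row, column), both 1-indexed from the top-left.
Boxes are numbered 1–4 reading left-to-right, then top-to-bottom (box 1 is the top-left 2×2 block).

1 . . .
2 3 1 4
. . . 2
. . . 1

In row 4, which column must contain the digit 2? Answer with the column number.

2

Consider where 2 can go in row 4.
(4,1) is out (column 1 already has a 2).
(4,3) is out (box 4 already has a 2).
So the only cell in row 4 that can hold 2 is (4,2).
That is column 2.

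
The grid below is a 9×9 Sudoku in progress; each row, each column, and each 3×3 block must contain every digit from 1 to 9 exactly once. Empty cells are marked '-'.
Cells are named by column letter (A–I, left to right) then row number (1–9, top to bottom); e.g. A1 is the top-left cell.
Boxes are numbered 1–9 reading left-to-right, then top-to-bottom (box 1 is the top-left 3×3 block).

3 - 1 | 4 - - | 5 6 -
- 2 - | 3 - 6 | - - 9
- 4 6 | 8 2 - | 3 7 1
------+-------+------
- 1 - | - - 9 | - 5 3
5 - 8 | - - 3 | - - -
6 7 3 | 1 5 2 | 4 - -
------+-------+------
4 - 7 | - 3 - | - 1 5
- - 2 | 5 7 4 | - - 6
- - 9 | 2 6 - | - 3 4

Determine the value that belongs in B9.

5

Cell B9 itself could take any of {5, 8} by direct elimination.
Consider where 5 can go in row 9.
A9 is out (column A already has a 5).
F9 is out (box 8 already has a 5).
G9 is out (column G already has a 5).
So the only cell in row 9 that can hold 5 is B9.
Therefore B9 = 5.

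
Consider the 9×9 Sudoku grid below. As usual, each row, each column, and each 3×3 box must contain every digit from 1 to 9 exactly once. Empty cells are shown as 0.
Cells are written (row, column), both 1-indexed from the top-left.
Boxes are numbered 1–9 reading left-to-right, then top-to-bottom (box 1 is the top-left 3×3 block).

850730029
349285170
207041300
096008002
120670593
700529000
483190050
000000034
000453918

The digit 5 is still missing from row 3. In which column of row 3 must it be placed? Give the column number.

Consider where 5 can go in row 3.
(3,2) is out (column 2 already has a 5).
(3,4) is out (column 4 already has a 5).
(3,8) is out (column 8 already has a 5).
So the only cell in row 3 that can hold 5 is (3,9).
That is column 9.

9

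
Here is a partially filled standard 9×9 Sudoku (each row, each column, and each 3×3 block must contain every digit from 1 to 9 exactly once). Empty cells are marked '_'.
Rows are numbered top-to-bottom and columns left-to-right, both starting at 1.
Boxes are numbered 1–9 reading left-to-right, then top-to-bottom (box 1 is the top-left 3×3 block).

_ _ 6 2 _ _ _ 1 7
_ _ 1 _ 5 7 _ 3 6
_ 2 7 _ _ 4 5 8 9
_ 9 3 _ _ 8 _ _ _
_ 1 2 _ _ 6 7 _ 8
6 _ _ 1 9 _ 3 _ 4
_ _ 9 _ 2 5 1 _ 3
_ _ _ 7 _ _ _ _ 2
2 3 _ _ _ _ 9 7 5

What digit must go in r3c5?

1

Cell r3c5 itself could take any of {1, 3, 6} by direct elimination.
Consider where 1 can go in row 3.
r3c1 is out (box 1 already has a 1).
r3c4 is out (column 4 already has a 1).
So the only cell in row 3 that can hold 1 is r3c5.
Therefore r3c5 = 1.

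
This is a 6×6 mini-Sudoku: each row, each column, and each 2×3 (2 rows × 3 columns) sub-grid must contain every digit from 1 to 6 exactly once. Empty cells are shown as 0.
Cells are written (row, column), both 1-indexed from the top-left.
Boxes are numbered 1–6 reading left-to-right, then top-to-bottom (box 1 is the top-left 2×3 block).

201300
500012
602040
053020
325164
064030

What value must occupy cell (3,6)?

Cell (3,6) itself could take any of {1, 3, 5} by direct elimination.
Consider where 3 can go in box 4.
(3,4) is out (column 4 already has a 3).
(4,4) is out (row 4 already has a 3).
(4,6) is out (row 4 already has a 3).
So the only cell in box 4 that can hold 3 is (3,6).
Therefore (3,6) = 3.

3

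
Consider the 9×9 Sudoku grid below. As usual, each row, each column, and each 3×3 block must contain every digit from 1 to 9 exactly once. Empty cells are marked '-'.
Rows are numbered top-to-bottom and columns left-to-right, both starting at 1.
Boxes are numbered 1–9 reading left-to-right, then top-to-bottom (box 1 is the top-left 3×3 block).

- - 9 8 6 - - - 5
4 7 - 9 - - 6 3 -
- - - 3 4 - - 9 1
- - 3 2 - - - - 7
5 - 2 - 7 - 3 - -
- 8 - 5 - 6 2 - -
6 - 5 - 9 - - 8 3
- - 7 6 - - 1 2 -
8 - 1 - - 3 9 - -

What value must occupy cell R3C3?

Cell R3C3 itself could take any of {6, 8} by direct elimination.
Consider where 6 can go in column 3.
R2C3 is out (row 2 already has a 6).
R6C3 is out (row 6 already has a 6).
So the only cell in column 3 that can hold 6 is R3C3.
Therefore R3C3 = 6.

6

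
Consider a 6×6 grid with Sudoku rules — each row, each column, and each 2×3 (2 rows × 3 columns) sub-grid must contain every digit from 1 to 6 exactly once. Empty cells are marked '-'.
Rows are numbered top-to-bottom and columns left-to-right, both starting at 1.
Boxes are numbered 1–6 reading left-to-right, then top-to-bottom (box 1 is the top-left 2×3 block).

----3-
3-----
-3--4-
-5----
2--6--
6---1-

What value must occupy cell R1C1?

Cell R1C1 itself could take any of {1, 4, 5} by direct elimination.
Consider where 5 can go in column 1.
R3C1 is out (box 3 already has a 5).
R4C1 is out (row 4 already has a 5).
So the only cell in column 1 that can hold 5 is R1C1.
Therefore R1C1 = 5.

5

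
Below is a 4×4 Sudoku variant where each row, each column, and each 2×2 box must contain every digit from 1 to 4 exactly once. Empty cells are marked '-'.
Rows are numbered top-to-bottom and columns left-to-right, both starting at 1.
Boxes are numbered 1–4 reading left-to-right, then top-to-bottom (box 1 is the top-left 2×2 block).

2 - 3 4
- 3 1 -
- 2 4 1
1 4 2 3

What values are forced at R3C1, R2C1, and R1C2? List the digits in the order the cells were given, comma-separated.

3,4,1

For R3C1:
  Row 3 already contains {1, 2, 4}.
  Column 1 already contains {1, 2}.
  Its 2×2 block (box 3) already contains {1, 2, 4}.
  The only value from 1–4 not eliminated is 3, so R3C1 = 3.
For R2C1:
  Row 2 already contains {1, 3}.
  Column 1 already contains {1, 2}.
  Its 2×2 block (box 1) already contains {2, 3}.
  The only value from 1–4 not eliminated is 4, so R2C1 = 4.
For R1C2:
  Row 1 already contains {2, 3, 4}.
  Column 2 already contains {2, 3, 4}.
  Its 2×2 block (box 1) already contains {2, 3}.
  The only value from 1–4 not eliminated is 1, so R1C2 = 1.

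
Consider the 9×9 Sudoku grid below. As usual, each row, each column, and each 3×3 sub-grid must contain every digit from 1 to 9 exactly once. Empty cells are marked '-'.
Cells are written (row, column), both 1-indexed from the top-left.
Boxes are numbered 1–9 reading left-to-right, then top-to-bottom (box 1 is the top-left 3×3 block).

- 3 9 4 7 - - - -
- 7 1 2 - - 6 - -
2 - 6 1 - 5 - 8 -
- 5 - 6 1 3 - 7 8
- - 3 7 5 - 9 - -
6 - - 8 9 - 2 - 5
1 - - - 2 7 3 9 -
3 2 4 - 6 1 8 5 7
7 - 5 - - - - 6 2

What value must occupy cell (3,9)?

9

Cell (3,9) itself could take any of {3, 4, 9} by direct elimination.
Consider where 9 can go in row 3.
(3,2) is out (box 1 already has a 9).
(3,5) is out (column 5 already has a 9).
(3,7) is out (column 7 already has a 9).
So the only cell in row 3 that can hold 9 is (3,9).
Therefore (3,9) = 9.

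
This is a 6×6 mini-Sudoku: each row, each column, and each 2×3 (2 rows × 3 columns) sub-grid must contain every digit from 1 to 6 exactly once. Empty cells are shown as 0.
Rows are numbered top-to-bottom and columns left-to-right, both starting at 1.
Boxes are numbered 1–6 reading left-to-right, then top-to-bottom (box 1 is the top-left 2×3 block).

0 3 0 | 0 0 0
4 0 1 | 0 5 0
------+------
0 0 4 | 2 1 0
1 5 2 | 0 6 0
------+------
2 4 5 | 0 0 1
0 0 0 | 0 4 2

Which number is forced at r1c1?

Cell r1c1 itself could take any of {5, 6} by direct elimination.
Consider where 5 can go in row 1.
r1c3 is out (column 3 already has a 5).
r1c4 is out (box 2 already has a 5).
r1c5 is out (column 5 already has a 5).
r1c6 is out (box 2 already has a 5).
So the only cell in row 1 that can hold 5 is r1c1.
Therefore r1c1 = 5.

5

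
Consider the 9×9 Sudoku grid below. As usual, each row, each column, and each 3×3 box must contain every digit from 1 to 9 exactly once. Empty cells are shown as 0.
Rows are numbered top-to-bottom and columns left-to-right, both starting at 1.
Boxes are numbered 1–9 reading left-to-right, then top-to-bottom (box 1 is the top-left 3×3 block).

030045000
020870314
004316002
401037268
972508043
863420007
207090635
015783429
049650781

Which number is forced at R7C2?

8

Row 7 already contains {2, 3, 5, 6, 7, 9}.
Column 2 already contains {1, 2, 3, 4, 6, 7}.
Its 3×3 block (box 7) already contains {1, 2, 4, 5, 7, 9}.
The only value from 1–9 not eliminated is 8, so R7C2 = 8.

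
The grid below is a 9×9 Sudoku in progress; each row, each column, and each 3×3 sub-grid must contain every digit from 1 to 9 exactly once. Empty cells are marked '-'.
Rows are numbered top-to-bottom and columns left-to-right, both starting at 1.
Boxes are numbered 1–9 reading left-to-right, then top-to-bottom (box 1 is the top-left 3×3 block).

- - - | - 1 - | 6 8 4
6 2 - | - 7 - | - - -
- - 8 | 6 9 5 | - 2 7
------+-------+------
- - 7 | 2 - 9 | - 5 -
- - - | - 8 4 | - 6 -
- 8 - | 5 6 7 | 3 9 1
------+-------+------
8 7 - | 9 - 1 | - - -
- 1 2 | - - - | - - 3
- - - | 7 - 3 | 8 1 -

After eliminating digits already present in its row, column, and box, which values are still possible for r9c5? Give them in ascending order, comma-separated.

2,4,5

Row 9 already contains {1, 3, 7, 8}.
Column 5 already contains {1, 6, 7, 8, 9}.
Its 3×3 block (box 8) already contains {1, 3, 7, 9}.
Removing those from 1–9 leaves {2, 4, 5} as the candidates for r9c5.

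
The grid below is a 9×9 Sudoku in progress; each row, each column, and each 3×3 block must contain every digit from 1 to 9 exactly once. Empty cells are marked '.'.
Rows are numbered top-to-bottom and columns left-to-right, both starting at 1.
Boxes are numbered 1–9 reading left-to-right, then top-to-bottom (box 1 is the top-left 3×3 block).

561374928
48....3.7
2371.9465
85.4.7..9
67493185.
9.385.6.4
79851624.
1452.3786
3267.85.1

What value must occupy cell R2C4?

Row 2 already contains {3, 4, 7, 8}.
Column 4 already contains {1, 2, 3, 4, 5, 7, 8, 9}.
Its 3×3 block (box 2) already contains {1, 3, 4, 7, 9}.
The only value from 1–9 not eliminated is 6, so R2C4 = 6.

6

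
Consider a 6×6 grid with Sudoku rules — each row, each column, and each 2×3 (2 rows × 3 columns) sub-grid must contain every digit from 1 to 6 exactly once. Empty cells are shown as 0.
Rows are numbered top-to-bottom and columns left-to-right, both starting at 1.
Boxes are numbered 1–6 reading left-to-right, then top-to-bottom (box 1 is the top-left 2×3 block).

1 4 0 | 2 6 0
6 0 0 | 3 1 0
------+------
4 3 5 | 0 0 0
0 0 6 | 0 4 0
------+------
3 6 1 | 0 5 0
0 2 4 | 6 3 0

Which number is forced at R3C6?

Cell R3C6 itself could take any of {1, 2, 6} by direct elimination.
Consider where 6 can go in column 6.
R1C6 is out (row 1 already has a 6).
R2C6 is out (row 2 already has a 6).
R4C6 is out (row 4 already has a 6).
R5C6 is out (row 5 already has a 6).
R6C6 is out (row 6 already has a 6).
So the only cell in column 6 that can hold 6 is R3C6.
Therefore R3C6 = 6.

6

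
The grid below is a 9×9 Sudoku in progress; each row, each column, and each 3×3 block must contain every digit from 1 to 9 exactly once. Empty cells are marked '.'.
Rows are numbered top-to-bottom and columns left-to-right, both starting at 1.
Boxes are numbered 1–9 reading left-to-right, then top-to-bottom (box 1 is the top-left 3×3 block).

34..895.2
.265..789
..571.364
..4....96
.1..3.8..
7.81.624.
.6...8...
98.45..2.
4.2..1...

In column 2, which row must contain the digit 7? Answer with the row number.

9

Consider where 7 can go in column 2.
R3C2 is out (row 3 already has a 7).
R4C2 is out (box 4 already has a 7).
R6C2 is out (row 6 already has a 7).
So the only cell in column 2 that can hold 7 is R9C2.
That is row 9.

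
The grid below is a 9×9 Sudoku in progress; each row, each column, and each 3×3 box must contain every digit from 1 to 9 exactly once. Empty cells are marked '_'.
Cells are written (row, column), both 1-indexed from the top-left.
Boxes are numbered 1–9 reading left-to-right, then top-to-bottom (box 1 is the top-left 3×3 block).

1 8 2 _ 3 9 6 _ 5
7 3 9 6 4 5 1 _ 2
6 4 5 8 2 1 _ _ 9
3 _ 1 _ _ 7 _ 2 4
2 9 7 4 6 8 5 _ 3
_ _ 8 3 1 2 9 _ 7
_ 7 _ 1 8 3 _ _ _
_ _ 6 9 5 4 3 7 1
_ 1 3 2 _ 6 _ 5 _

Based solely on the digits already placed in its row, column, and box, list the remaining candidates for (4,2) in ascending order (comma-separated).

Row 4 already contains {1, 2, 3, 4, 7}.
Column 2 already contains {1, 3, 4, 7, 8, 9}.
Its 3×3 block (box 4) already contains {1, 2, 3, 7, 8, 9}.
Removing those from 1–9 leaves {5, 6} as the candidates for (4,2).

5,6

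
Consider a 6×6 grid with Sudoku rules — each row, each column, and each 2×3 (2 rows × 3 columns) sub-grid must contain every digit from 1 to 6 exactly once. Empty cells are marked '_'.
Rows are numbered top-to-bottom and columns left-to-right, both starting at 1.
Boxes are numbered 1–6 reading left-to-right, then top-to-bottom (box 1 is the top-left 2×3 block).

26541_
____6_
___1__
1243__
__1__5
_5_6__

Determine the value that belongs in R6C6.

1

Cell R6C6 itself could take any of {1, 2, 3, 4} by direct elimination.
Consider where 1 can go in box 6.
R5C4 is out (row 5 already has a 1).
R5C5 is out (row 5 already has a 1).
R6C5 is out (column 5 already has a 1).
So the only cell in box 6 that can hold 1 is R6C6.
Therefore R6C6 = 1.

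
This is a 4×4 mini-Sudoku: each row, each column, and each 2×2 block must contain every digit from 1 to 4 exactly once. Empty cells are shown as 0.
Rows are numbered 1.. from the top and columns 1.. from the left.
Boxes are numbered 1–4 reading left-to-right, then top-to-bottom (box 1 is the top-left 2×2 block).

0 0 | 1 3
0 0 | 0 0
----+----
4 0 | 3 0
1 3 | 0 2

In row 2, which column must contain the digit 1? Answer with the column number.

2

Consider where 1 can go in row 2.
row 2, column 1 is out (column 1 already has a 1).
row 2, column 3 is out (column 3 already has a 1).
row 2, column 4 is out (box 2 already has a 1).
So the only cell in row 2 that can hold 1 is row 2, column 2.
That is column 2.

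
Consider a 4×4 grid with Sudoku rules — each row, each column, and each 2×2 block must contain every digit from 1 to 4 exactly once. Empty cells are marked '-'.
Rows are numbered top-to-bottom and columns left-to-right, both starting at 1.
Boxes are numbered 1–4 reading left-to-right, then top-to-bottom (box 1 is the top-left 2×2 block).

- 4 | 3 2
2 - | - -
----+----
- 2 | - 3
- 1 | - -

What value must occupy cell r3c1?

4

Row 3 already contains {2, 3}.
Column 1 already contains {2}.
Its 2×2 block (box 3) already contains {1, 2}.
The only value from 1–4 not eliminated is 4, so r3c1 = 4.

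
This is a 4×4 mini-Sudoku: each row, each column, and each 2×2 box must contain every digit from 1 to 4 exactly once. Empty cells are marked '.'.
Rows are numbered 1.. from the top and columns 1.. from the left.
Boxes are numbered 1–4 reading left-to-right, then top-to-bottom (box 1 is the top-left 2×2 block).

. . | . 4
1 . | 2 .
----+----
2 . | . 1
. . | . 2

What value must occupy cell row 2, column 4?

Row 2 already contains {1, 2}.
Column 4 already contains {1, 2, 4}.
Its 2×2 block (box 2) already contains {2, 4}.
The only value from 1–4 not eliminated is 3, so row 2, column 4 = 3.

3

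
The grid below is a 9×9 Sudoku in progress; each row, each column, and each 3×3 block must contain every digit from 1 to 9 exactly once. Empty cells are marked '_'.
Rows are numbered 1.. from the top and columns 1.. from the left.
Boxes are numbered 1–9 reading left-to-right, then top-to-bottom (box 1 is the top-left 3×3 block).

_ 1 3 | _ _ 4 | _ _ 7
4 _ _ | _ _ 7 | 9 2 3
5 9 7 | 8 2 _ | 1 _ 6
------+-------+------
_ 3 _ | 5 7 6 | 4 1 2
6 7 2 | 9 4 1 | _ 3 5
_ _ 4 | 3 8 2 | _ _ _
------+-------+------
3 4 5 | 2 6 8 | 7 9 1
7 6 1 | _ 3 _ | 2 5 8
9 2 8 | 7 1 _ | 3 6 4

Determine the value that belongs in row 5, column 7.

Row 5 already contains {1, 2, 3, 4, 5, 6, 7, 9}.
Column 7 already contains {1, 2, 3, 4, 7, 9}.
Its 3×3 block (box 6) already contains {1, 2, 3, 4, 5}.
The only value from 1–9 not eliminated is 8, so row 5, column 7 = 8.

8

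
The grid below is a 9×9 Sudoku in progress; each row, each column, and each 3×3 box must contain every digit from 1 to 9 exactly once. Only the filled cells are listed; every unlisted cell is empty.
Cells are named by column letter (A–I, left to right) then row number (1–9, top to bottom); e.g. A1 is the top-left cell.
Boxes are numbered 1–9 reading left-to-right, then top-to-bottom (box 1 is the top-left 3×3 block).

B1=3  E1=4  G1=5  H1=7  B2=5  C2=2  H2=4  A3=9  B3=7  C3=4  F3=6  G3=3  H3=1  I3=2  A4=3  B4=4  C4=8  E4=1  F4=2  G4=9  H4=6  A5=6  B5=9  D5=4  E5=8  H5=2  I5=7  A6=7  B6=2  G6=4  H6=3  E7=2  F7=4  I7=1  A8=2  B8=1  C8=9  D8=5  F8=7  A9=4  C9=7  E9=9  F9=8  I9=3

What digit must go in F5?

Cell F5 itself could take any of {3, 5} by direct elimination.
Consider where 3 can go in box 5.
D4 is out (row 4 already has a 3).
D6 is out (row 6 already has a 3).
E6 is out (row 6 already has a 3).
F6 is out (row 6 already has a 3).
So the only cell in box 5 that can hold 3 is F5.
Therefore F5 = 3.

3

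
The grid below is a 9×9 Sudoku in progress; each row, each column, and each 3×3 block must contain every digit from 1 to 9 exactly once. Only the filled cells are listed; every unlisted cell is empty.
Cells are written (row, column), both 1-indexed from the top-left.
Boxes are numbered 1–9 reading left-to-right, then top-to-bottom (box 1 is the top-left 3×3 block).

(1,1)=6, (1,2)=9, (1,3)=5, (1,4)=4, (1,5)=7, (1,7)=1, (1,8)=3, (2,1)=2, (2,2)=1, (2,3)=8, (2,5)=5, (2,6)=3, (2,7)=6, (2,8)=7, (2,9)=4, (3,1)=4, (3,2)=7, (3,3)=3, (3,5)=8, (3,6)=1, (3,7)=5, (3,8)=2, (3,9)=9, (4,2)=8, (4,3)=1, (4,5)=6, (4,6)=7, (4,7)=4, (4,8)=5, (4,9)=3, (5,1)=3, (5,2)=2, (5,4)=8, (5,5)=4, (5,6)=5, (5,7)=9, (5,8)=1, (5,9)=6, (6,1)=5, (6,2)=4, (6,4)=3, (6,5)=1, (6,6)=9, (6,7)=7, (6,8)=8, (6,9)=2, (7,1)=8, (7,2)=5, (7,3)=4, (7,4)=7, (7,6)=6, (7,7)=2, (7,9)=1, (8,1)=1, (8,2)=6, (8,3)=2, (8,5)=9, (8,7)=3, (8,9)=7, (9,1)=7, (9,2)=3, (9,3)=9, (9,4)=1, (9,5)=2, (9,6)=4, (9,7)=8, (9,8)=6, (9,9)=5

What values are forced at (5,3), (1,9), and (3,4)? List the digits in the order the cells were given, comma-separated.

7,8,6

For (5,3):
  Row 5 already contains {1, 2, 3, 4, 5, 6, 8, 9}.
  Column 3 already contains {1, 2, 3, 4, 5, 8, 9}.
  Its 3×3 block (box 4) already contains {1, 2, 3, 4, 5, 8}.
  The only value from 1–9 not eliminated is 7, so (5,3) = 7.
For (1,9):
  Row 1 already contains {1, 3, 4, 5, 6, 7, 9}.
  Column 9 already contains {1, 2, 3, 4, 5, 6, 7, 9}.
  Its 3×3 block (box 3) already contains {1, 2, 3, 4, 5, 6, 7, 9}.
  The only value from 1–9 not eliminated is 8, so (1,9) = 8.
For (3,4):
  Row 3 already contains {1, 2, 3, 4, 5, 7, 8, 9}.
  Column 4 already contains {1, 3, 4, 7, 8}.
  Its 3×3 block (box 2) already contains {1, 3, 4, 5, 7, 8}.
  The only value from 1–9 not eliminated is 6, so (3,4) = 6.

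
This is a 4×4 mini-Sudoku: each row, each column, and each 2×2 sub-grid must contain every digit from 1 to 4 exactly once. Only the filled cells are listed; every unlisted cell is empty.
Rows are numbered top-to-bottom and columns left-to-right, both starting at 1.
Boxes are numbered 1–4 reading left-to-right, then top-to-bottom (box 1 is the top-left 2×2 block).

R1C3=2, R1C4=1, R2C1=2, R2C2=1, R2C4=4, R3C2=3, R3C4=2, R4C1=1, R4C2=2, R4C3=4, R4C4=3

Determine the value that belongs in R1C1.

3

Cell R1C1 itself could take any of {3, 4} by direct elimination.
Consider where 3 can go in row 1.
R1C2 is out (column 2 already has a 3).
So the only cell in row 1 that can hold 3 is R1C1.
Therefore R1C1 = 3.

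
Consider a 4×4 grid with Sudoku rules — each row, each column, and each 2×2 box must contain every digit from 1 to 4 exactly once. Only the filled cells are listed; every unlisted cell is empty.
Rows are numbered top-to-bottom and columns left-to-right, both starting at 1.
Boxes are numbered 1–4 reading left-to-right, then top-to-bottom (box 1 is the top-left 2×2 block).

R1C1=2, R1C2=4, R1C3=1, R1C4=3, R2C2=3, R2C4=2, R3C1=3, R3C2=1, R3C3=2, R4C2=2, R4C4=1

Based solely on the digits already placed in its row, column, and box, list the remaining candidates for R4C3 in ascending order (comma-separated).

3,4

Row 4 already contains {1, 2}.
Column 3 already contains {1, 2}.
Its 2×2 block (box 4) already contains {1, 2}.
Removing those from 1–4 leaves {3, 4} as the candidates for R4C3.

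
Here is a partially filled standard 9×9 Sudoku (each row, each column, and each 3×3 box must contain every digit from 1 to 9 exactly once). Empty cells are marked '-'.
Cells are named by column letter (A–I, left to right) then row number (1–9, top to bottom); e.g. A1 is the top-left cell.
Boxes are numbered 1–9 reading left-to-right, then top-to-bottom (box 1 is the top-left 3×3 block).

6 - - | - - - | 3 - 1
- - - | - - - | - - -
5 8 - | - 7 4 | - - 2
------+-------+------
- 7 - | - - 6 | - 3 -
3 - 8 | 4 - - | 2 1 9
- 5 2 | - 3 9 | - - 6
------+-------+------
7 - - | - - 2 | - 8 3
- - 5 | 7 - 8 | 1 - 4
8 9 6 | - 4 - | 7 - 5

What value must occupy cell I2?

7

Cell I2 itself could take any of {7, 8} by direct elimination.
Consider where 7 can go in column I.
I4 is out (row 4 already has a 7).
So the only cell in column I that can hold 7 is I2.
Therefore I2 = 7.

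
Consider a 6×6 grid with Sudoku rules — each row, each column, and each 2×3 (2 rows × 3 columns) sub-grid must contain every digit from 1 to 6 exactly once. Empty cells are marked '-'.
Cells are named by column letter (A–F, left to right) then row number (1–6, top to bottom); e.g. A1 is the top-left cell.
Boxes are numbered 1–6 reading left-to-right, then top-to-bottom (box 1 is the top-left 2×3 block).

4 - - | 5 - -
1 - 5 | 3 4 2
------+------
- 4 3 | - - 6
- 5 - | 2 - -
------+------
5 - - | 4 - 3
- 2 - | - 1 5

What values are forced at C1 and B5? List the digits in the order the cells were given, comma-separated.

For C1:
  Consider where 2 can go in column C.
  C4 is out (row 4 already has a 2).
  C5 is out (box 5 already has a 2).
  C6 is out (row 6 already has a 2).
  So the only cell in column C that can hold 2 is C1.
  So C1 = 2.
For B5:
  Consider where 1 can go in column B.
  B1 is out (box 1 already has a 1).
  B2 is out (row 2 already has a 1).
  So the only cell in column B that can hold 1 is B5.
  So B5 = 1.

2,1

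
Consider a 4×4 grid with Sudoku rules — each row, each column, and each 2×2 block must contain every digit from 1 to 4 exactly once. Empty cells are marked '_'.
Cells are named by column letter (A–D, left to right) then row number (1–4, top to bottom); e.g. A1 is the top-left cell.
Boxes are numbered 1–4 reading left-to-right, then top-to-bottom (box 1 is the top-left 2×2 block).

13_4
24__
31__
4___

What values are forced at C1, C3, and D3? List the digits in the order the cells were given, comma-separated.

2,4,2

For C1:
  Row 1 already contains {1, 3, 4}.
  Column C already contains {}.
  Its 2×2 block (box 2) already contains {4}.
  The only value from 1–4 not eliminated is 2, so C1 = 2.
For C3:
  Consider where 4 can go in box 4.
  D3 is out (column D already has a 4).
  C4 is out (row 4 already has a 4).
  D4 is out (row 4 already has a 4).
  So the only cell in box 4 that can hold 4 is C3.
  So C3 = 4.
For D3:
  Row 3 already contains {1, 3}.
  Column D already contains {4}.
  Its 2×2 block (box 4) already contains {}.
  The only value from 1–4 not eliminated is 2, so D3 = 2.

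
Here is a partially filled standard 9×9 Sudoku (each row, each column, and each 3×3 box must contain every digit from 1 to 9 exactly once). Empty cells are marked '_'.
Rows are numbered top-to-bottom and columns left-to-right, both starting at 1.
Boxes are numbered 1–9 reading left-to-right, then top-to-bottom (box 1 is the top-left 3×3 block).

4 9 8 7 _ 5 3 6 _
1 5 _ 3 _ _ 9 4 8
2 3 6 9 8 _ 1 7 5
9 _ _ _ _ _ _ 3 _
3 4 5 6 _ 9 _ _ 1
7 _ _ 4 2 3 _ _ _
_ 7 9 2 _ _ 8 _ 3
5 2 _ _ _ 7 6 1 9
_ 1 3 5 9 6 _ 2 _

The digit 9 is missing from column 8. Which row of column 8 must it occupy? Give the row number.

Consider where 9 can go in column 8.
r5c8 is out (row 5 already has a 9).
r7c8 is out (row 7 already has a 9).
So the only cell in column 8 that can hold 9 is r6c8.
That is row 6.

6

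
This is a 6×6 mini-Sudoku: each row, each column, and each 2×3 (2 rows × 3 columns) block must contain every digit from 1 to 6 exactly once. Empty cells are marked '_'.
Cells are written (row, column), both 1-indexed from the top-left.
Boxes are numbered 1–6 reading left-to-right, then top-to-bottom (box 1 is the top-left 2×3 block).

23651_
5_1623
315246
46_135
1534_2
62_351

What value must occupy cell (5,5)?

6

Row 5 already contains {1, 2, 3, 4, 5}.
Column 5 already contains {1, 2, 3, 4, 5}.
Its 2×3 block (box 6) already contains {1, 2, 3, 4, 5}.
The only value from 1–6 not eliminated is 6, so (5,5) = 6.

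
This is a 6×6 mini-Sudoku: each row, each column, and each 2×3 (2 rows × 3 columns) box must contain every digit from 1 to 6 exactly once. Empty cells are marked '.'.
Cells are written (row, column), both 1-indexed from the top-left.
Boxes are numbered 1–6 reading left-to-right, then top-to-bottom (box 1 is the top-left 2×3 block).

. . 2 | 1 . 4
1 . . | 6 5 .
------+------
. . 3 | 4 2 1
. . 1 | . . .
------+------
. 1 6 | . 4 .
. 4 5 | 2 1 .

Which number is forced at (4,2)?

2

Cell (4,2) itself could take any of {2, 5, 6} by direct elimination.
Consider where 2 can go in column 2.
(1,2) is out (row 1 already has a 2).
(2,2) is out (box 1 already has a 2).
(3,2) is out (row 3 already has a 2).
So the only cell in column 2 that can hold 2 is (4,2).
Therefore (4,2) = 2.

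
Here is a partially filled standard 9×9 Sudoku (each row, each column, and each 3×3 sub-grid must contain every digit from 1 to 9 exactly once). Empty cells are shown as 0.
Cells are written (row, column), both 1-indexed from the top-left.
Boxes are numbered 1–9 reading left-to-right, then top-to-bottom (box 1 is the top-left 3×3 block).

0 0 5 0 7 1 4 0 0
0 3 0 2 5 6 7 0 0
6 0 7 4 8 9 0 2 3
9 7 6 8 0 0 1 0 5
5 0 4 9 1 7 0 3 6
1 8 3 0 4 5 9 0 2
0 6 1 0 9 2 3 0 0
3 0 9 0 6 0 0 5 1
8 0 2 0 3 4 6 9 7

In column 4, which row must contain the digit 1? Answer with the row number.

9

Consider where 1 can go in column 4.
(1,4) is out (row 1 already has a 1).
(6,4) is out (row 6 already has a 1).
(7,4) is out (row 7 already has a 1).
(8,4) is out (row 8 already has a 1).
So the only cell in column 4 that can hold 1 is (9,4).
That is row 9.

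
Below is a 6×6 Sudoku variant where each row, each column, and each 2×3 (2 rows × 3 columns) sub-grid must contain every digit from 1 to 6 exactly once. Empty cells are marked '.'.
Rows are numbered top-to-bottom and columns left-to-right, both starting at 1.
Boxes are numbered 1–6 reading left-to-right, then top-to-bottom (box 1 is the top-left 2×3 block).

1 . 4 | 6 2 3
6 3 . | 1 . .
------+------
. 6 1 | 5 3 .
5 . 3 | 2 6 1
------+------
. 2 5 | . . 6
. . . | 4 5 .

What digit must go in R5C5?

1

Row 5 already contains {2, 5, 6}.
Column 5 already contains {2, 3, 5, 6}.
Its 2×3 block (box 6) already contains {4, 5, 6}.
The only value from 1–6 not eliminated is 1, so R5C5 = 1.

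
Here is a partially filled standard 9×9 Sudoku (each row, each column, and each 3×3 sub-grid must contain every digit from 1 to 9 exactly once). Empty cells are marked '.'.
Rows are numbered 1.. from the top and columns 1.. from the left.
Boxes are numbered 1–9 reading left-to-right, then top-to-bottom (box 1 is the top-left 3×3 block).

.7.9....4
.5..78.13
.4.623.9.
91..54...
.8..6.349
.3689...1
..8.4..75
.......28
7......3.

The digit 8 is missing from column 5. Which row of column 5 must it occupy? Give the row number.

9

Consider where 8 can go in column 5.
row 1, column 5 is out (box 2 already has a 8).
row 8, column 5 is out (row 8 already has a 8).
So the only cell in column 5 that can hold 8 is row 9, column 5.
That is row 9.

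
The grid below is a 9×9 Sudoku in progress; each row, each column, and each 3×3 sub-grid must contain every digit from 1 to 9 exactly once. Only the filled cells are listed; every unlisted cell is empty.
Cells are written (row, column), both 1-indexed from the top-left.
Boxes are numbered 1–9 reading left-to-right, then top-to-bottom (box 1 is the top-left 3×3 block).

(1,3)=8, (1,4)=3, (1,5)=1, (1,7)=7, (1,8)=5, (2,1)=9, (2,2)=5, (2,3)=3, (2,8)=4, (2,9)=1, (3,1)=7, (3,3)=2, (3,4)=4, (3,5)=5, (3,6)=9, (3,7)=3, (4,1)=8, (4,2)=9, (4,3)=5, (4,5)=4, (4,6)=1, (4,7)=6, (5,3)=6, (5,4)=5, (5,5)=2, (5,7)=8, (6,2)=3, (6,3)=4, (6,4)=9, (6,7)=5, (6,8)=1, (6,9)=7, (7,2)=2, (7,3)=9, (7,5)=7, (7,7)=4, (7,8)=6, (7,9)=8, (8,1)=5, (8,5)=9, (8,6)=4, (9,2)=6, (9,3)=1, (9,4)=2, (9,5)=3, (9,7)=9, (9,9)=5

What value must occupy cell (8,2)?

Cell (8,2) itself could take any of {7, 8} by direct elimination.
Consider where 8 can go in column 2.
(1,2) is out (row 1 already has a 8).
(3,2) is out (box 1 already has a 8).
(5,2) is out (row 5 already has a 8).
So the only cell in column 2 that can hold 8 is (8,2).
Therefore (8,2) = 8.

8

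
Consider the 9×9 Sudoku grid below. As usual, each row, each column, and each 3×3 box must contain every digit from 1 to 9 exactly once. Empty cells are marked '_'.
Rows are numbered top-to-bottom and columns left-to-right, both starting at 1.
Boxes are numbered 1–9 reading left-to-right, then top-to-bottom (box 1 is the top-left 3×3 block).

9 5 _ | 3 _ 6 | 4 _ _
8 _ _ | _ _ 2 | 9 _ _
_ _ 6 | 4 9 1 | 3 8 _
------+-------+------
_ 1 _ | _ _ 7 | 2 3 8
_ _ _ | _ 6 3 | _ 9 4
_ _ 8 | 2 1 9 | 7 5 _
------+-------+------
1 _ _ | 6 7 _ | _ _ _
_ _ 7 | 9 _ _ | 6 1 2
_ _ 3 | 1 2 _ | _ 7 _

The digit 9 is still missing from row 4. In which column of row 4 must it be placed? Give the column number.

3

Consider where 9 can go in row 4.
r4c1 is out (column 1 already has a 9).
r4c4 is out (column 4 already has a 9).
r4c5 is out (column 5 already has a 9).
So the only cell in row 4 that can hold 9 is r4c3.
That is column 3.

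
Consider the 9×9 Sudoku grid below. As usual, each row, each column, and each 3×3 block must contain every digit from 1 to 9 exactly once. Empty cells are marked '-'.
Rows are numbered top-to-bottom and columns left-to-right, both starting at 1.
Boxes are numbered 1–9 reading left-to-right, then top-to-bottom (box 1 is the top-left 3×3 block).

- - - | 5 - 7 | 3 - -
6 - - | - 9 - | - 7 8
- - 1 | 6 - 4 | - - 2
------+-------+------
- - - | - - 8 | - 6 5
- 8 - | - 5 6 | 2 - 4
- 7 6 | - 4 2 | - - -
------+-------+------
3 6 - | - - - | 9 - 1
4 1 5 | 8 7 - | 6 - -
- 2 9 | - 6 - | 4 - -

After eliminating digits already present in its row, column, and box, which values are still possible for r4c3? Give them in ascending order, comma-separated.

2,3,4

Row 4 already contains {5, 6, 8}.
Column 3 already contains {1, 5, 6, 9}.
Its 3×3 block (box 4) already contains {6, 7, 8}.
Removing those from 1–9 leaves {2, 3, 4} as the candidates for r4c3.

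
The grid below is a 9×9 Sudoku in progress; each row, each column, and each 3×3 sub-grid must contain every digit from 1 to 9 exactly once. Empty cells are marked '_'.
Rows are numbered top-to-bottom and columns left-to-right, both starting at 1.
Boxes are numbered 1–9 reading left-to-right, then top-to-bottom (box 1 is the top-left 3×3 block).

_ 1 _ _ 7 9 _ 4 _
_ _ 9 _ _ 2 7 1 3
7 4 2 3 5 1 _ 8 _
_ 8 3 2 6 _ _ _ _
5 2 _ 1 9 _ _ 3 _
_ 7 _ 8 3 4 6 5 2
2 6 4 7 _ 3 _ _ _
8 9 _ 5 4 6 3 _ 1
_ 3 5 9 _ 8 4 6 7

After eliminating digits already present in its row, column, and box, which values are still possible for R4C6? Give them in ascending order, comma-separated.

5,7

Row 4 already contains {2, 3, 6, 8}.
Column 6 already contains {1, 2, 3, 4, 6, 8, 9}.
Its 3×3 block (box 5) already contains {1, 2, 3, 4, 6, 8, 9}.
Removing those from 1–9 leaves {5, 7} as the candidates for R4C6.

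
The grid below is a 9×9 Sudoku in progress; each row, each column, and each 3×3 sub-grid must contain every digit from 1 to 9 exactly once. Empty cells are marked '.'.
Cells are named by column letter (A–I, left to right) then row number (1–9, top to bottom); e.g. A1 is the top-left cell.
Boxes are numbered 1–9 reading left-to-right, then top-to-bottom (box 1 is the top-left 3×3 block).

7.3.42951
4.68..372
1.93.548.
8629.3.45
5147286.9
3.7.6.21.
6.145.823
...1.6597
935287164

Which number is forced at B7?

Row 7 already contains {1, 2, 3, 4, 5, 6, 8}.
Column B already contains {1, 3, 6}.
Its 3×3 block (box 7) already contains {1, 3, 5, 6, 9}.
The only value from 1–9 not eliminated is 7, so B7 = 7.

7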